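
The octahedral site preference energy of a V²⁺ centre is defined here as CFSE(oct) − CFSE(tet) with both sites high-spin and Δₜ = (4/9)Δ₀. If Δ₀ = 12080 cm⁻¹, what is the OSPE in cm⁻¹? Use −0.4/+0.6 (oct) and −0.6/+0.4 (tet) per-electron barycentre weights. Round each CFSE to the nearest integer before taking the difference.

-10201

V is in group 5, so V²⁺ is d³ (5 − 2 = 3).
Octahedral (high-spin): t₂g³ eg⁰, CFSE = 3(−0.4) + 0(+0.6) = -1.2Δ₀ = -1.2 × 12080 = -14496 cm⁻¹.
In a tetrahedral site the filling is e² t₂¹: CFSE(tet) = -0.8Δₜ = -0.8 × (4/9)(12080) = -4295 cm⁻¹.
OSPE = CFSE(oct) − CFSE(tet) = -14496 − (-4295) = -10201 cm⁻¹.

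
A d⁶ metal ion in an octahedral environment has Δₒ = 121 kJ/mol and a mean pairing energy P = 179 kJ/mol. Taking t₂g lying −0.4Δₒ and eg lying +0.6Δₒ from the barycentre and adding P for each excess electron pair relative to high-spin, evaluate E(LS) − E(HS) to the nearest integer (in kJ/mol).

High-spin d⁶ fills as t₂g⁴ eg² with CFSE 4(−0.4) + 2(+0.6) = -0.4Δₒ = -48 kJ/mol.
Low-spin: t₂g⁶ eg⁰, orbital CFSE = -2.4Δₒ = -290 kJ/mol; plus 2 excess pairs × P = +358 kJ/mol; total 68 kJ/mol.
Thus E(LS) − E(HS) = 116 kJ/mol.

116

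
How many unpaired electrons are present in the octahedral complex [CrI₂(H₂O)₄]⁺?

Ligand charges: 2×(-1) from I⁻ and 4×(+0) from H₂O sum to -2; with overall charge +1, Cr is +3.
Cr³⁺: group 6, so d-count = 6 − 3 = 3.
Configuration: t₂g³ eg⁰, giving 3 unpaired electrons.

3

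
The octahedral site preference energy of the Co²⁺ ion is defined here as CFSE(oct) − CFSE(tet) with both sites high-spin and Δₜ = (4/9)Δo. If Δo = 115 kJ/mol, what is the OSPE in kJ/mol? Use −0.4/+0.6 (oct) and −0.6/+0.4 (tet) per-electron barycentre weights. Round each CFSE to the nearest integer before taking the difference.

-31

Co is in group 9, so Co²⁺ is d⁷ (9 − 2 = 7).
Octahedral high-spin t2g^5 e_g^2: CFSE = -0.8 × 115 = -92 kJ/mol.
Tetrahedral: e^4 t2^3, CFSE = 4(−0.6) + 3(+0.4) = -1.2Δₜ = -1.2 × (4/9) × 115 = -61 kJ/mol.
OSPE = CFSE(oct) − CFSE(tet) = -92 − (-61) = -31 kJ/mol.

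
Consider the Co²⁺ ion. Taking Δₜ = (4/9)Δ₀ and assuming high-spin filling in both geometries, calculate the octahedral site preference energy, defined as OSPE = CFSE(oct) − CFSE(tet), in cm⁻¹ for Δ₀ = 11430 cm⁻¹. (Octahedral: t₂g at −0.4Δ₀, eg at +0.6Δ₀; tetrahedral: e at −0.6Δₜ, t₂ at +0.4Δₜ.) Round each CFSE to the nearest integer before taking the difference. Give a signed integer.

-3048

Group 9 minus oxidation state +2 gives a d⁷ configuration for Co²⁺.
Octahedral (high-spin): t2g^5 e_g^2, CFSE = 5(−0.4) + 2(+0.6) = -0.8Δ₀ = -0.8 × 11430 = -9144 cm⁻¹.
In a tetrahedral site the filling is e^4 t2^3: CFSE(tet) = -1.2Δₜ = -1.2 × (4/9)(11430) = -6096 cm⁻¹.
Subtracting, OSPE = -9144 − (-6096) = -3048 cm⁻¹.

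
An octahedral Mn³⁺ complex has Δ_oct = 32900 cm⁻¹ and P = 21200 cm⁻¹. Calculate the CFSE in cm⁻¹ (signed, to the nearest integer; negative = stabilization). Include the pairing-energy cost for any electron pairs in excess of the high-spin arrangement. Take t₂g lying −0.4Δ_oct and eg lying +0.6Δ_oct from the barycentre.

-31440

Mn³⁺: group 7, so d-count = 7 − 3 = 4.
Since Δ_oct = 32900 cm⁻¹ > P = 21200 cm⁻¹, the complex adopts the low-spin configuration.
That gives t₂g⁴ eg⁰.
Orbital CFSE = -1.6Δ_oct = -1.6 × 32900 = -52640 cm⁻¹.
Excess pairs vs high-spin: 1 − 0 = 1; pairing cost = +21200 cm⁻¹.
Net CFSE = -52640 + 21200 = -31440 cm⁻¹.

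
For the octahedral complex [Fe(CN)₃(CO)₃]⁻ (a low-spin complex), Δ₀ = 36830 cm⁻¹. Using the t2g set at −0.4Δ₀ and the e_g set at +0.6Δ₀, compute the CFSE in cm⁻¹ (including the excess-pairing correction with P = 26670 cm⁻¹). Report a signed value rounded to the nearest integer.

Ligand charges: 3×(-1) from CN⁻ and 3×(+0) from CO sum to -3; with overall charge -1, Fe is +2.
Fe sits in group 8; removing 2 electrons leaves Fe²⁺ with 8 − 2 = 6 d electrons.
Configuration: t2g^6 e_g^0.
Orbital CFSE = 6(-0.4) + 0(0.6) = -2.4Δ₀ = -2.4 × 36830 = -88392 cm⁻¹.
High-spin d⁶ would be t2g^4 e_g^2 with 1 pair; low-spin has 3, so 2 excess pairs cost +2P = +53340 cm⁻¹.
Combining: -88392 + 53340 = -35052 cm⁻¹.

-35052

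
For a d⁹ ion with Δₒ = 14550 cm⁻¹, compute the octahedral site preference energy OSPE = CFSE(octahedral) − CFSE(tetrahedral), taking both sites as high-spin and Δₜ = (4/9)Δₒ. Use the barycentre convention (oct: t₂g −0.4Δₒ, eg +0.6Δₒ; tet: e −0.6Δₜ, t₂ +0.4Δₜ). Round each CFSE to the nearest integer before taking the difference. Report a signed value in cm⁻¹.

-6143

Octahedral high-spin t₂g⁶ eg³: CFSE = -0.6 × 14550 = -8730 cm⁻¹.
In a tetrahedral site the filling is e⁴ t₂⁵: CFSE(tet) = -0.4Δₜ = -0.4 × (4/9)(14550) = -2587 cm⁻¹.
OSPE = CFSE(oct) − CFSE(tet) = -8730 − (-2587) = -6143 cm⁻¹.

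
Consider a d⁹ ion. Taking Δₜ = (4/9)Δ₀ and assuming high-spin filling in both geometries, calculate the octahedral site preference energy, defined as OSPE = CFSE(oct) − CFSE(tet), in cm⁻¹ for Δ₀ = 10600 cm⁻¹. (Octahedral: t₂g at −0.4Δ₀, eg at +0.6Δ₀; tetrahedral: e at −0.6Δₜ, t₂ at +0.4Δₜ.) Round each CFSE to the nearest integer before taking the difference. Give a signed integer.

-4476

Octahedral high-spin t₂g⁶ eg³: CFSE = -0.6 × 10600 = -6360 cm⁻¹.
Tetrahedral e⁴ t₂⁵ gives -0.4Δₜ = -0.4 × (4/9) × 10600 = -1884 cm⁻¹.
OSPE = CFSE(oct) − CFSE(tet) = -6360 − (-1884) = -4476 cm⁻¹.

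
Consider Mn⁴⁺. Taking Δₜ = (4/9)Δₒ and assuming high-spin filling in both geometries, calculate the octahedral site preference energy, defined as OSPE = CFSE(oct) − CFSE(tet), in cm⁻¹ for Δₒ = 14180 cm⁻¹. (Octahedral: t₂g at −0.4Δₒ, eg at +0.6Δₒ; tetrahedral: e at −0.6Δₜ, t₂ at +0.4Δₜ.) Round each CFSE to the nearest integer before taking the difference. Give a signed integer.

-11974

Group 7 minus oxidation state +4 gives a d³ configuration for Mn⁴⁺.
In an octahedral site d³ (HS) is t₂g³ eg⁰, giving CFSE(oct) = -1.2Δₒ = -17016 cm⁻¹.
In a tetrahedral site the filling is e² t₂¹: CFSE(tet) = -0.8Δₜ = -0.8 × (4/9)(14180) = -5042 cm⁻¹.
OSPE = CFSE(oct) − CFSE(tet) = -17016 − (-5042) = -11974 cm⁻¹.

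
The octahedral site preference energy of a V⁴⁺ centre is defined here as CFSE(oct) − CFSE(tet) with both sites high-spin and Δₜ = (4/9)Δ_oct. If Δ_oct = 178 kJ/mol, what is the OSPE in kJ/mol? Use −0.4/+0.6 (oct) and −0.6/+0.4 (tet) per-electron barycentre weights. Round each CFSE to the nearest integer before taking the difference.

V⁴⁺: group 5, so d-count = 5 − 4 = 1.
In an octahedral site d¹ (HS) is t₂g¹ eg⁰, giving CFSE(oct) = -0.4Δ_oct = -71 kJ/mol.
In a tetrahedral site the filling is e¹ t₂⁰: CFSE(tet) = -0.6Δₜ = -0.6 × (4/9)(178) = -47 kJ/mol.
OSPE = CFSE(oct) − CFSE(tet) = -71 − (-47) = -24 kJ/mol.

-24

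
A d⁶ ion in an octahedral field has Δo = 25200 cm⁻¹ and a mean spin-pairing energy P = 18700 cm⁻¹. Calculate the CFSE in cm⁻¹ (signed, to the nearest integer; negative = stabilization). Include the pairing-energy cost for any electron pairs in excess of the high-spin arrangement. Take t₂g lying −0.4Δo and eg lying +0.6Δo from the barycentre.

With Δo > P the complex is low-spin.
That gives t₂g⁶ eg⁰.
Orbital CFSE = -2.4Δo = -2.4 × 25200 = -60480 cm⁻¹.
Excess pairs vs high-spin: 3 − 1 = 2; pairing cost = +37400 cm⁻¹.
Net CFSE = -60480 + 37400 = -23080 cm⁻¹.

-23080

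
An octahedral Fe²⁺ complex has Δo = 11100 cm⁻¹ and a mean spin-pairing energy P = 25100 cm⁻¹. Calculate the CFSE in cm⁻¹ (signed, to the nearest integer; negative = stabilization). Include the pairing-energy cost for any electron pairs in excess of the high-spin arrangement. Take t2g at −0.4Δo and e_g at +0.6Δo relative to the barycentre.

-4440

Fe is in group 8, so Fe²⁺ is d⁶ (8 − 2 = 6).
With Δo < P the complex is high-spin.
Filling d⁶ accordingly: t2g^4 e_g^2.
Orbital CFSE = -0.4Δo = -0.4 × 11100 = -4440 cm⁻¹.
High-spin has no excess pairs, so no pairing correction applies.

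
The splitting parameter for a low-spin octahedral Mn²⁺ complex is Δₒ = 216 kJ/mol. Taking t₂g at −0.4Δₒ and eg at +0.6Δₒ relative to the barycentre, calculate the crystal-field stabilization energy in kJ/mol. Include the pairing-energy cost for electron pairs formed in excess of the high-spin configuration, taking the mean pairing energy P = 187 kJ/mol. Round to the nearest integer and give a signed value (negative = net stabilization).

-58

Mn is in group 7, so Mn²⁺ is d⁵ (7 − 2 = 5).
The d⁵ electrons fill as t₂g⁵ eg⁰.
CFSE(orbital) = 5×(-0.4Δₒ) + 0×(0.6Δₒ) = -2.0Δₒ; with Δₒ = 216 kJ/mol that is -432 kJ/mol.
High-spin d⁵ would be t₂g³ eg² with 0 pairs; low-spin has 2, so 2 excess pairs cost +2P = +374 kJ/mol.
Combining: -432 + 374 = -58 kJ/mol.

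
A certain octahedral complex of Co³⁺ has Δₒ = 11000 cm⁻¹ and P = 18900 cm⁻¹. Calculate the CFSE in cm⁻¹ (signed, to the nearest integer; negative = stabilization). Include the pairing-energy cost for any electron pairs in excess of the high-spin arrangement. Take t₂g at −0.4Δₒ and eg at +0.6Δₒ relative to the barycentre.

Co is in group 9, so Co³⁺ is d⁶ (9 − 3 = 6).
Δₒ < P, so pairing is avoided: the ground state is high-spin.
That gives t₂g⁴ eg².
Orbital CFSE = -0.4Δₒ = -0.4 × 11000 = -4400 cm⁻¹.
High-spin has no excess pairs, so no pairing correction applies.

-4400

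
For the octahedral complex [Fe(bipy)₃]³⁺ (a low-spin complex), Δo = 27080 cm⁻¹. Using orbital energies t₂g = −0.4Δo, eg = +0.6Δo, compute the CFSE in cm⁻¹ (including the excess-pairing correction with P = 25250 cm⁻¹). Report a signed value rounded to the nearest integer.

bipy is neutral, so the +3 overall charge sits on Fe: oxidation state +3.
Fe is in group 8, so Fe³⁺ is d⁵ (8 − 3 = 5).
Configuration: t₂g⁵ eg⁰.
The orbital stabilization is -2.0Δo = -2.0 × 27080 = -54160 cm⁻¹.
High-spin d⁵ would be t₂g³ eg² with 0 pairs; low-spin has 2, so 2 excess pairs cost +2P = +50500 cm⁻¹.
Combining: -54160 + 50500 = -3660 cm⁻¹.

-3660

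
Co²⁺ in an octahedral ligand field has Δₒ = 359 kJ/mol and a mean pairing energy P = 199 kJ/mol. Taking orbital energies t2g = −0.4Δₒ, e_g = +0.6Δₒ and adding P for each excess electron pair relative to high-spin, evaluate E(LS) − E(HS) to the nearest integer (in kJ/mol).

Co is in group 9, so Co²⁺ is d⁷ (9 − 2 = 7).
High-spin d⁷ fills as t2g^5 e_g^2 with CFSE 5(−0.4) + 2(+0.6) = -0.8Δₒ = -287 kJ/mol.
For low-spin the configuration is t2g^6 e_g^1: orbital energy -1.8 × 359 = -646 kJ/mol, and 1 additional pair relative to high-spin adds 199 kJ/mol, giving -447 kJ/mol.
The difference is -447 − (-287) = -160 kJ/mol, so low-spin lies lower.

-160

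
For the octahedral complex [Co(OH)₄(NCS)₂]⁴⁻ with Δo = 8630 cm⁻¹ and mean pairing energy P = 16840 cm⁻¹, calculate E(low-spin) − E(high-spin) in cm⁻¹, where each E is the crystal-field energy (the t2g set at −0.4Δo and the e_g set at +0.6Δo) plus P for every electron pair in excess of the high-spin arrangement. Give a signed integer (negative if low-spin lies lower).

Ligand charges: 4×(-1) from OH⁻ and 2×(-1) from NCS⁻ sum to -6; with overall charge -4, Co is +2.
Co is in group 9, so Co²⁺ is d⁷ (9 − 2 = 7).
In the high-spin limit (t2g^5 e_g^2) the orbital term is -0.8Δo = -6904 cm⁻¹, with no excess pairing.
Low-spin t2g^6 e_g^1 gives -1.8Δo = -15534 cm⁻¹, but forming 1 extra pair costs 1P = 16840 cm⁻¹, so E(LS) = -15534 + 16840 = 1306 cm⁻¹.
E(LS) − E(HS) = 1306 − (-6904) = 8210 cm⁻¹.

8210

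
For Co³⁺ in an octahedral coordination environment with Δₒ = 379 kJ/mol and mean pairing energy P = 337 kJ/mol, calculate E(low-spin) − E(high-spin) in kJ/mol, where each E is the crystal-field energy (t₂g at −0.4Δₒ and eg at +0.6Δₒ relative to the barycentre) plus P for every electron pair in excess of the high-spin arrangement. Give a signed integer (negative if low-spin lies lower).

-84

Co sits in group 9; removing 3 electrons leaves Co³⁺ with 9 − 3 = 6 d electrons.
High-spin d⁶ fills as t₂g⁴ eg² with CFSE 4(−0.4) + 2(+0.6) = -0.4Δₒ = -152 kJ/mol.
Low-spin t₂g⁶ eg⁰ gives -2.4Δₒ = -910 kJ/mol, but forming 2 extra pairs costs 2P = 674 kJ/mol, so E(LS) = -910 + 674 = -236 kJ/mol.
Thus E(LS) − E(HS) = -84 kJ/mol.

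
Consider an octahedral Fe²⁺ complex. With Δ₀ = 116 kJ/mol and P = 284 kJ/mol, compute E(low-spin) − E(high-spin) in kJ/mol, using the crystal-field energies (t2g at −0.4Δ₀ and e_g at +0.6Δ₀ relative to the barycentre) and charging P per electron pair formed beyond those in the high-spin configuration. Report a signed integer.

336

Fe sits in group 8; removing 2 electrons leaves Fe²⁺ with 8 − 2 = 6 d electrons.
High-spin d⁶ fills as t2g^4 e_g^2 with CFSE 4(−0.4) + 2(+0.6) = -0.4Δ₀ = -46 kJ/mol.
For low-spin the configuration is t2g^6 e_g^0: orbital energy -2.4 × 116 = -278 kJ/mol, and 2 additional pairs relative to high-spin add 568 kJ/mol, giving 290 kJ/mol.
Thus E(LS) − E(HS) = 336 kJ/mol.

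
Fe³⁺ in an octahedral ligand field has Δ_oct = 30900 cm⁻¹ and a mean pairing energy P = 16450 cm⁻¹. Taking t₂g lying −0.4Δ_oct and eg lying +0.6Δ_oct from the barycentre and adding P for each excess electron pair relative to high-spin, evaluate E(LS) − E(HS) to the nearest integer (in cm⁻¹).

-28900

Fe sits in group 8; removing 3 electrons leaves Fe³⁺ with 8 − 3 = 5 d electrons.
High-spin d⁵ fills as t₂g³ eg² with CFSE 3(−0.4) + 2(+0.6) = 0.0Δ_oct = 0 cm⁻¹.
For low-spin the configuration is t₂g⁵ eg⁰: orbital energy -2.0 × 30900 = -61800 cm⁻¹, and 2 additional pairs relative to high-spin add 32900 cm⁻¹, giving -28900 cm⁻¹.
E(LS) − E(HS) = -28900 − (0) = -28900 cm⁻¹.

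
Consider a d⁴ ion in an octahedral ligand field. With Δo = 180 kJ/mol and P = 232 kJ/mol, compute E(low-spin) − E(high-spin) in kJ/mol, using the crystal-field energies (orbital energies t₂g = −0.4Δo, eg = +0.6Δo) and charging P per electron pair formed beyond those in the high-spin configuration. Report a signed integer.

52

In the high-spin limit (t₂g³ eg¹) the orbital term is -0.6Δo = -108 kJ/mol, with no excess pairing.
Low-spin: t₂g⁴ eg⁰, orbital CFSE = -1.6Δo = -288 kJ/mol; plus 1 excess pair × P = +232 kJ/mol; total -56 kJ/mol.
The difference is -56 − (-108) = 52 kJ/mol, so high-spin lies lower.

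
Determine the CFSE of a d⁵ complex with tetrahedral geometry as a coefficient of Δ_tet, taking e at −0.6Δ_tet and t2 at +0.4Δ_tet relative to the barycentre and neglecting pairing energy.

0.0 Δ_tet

Tetrahedral fields are weak (Δₜ ≈ 4/9 Δₒ), so electrons fill high-spin.
Configuration: e^2 t2^3.
CFSE = 2(-0.6Δ_tet) + 3(0.4Δ_tet) = -1.2Δ_tet + 1.2Δ_tet = 0.0Δ_tet.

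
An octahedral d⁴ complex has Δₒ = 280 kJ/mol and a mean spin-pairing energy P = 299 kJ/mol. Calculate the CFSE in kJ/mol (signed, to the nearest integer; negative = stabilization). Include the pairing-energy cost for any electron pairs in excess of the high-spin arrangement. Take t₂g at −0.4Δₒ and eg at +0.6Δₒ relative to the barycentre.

-168

Δₒ < P, so pairing is avoided: the ground state is high-spin.
Configuration: t₂g³ eg¹.
Orbital CFSE = -0.6Δₒ = -0.6 × 280 = -168 kJ/mol.
High-spin has no excess pairs, so no pairing correction applies.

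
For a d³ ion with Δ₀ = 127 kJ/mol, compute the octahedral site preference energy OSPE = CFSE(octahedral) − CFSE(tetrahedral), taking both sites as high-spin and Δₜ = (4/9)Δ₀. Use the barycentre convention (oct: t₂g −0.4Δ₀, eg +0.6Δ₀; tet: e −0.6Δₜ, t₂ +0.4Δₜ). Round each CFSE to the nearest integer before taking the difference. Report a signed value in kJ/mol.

Octahedral (high-spin): t₂g³ eg⁰, CFSE = 3(−0.4) + 0(+0.6) = -1.2Δ₀ = -1.2 × 127 = -152 kJ/mol.
Tetrahedral: e² t₂¹, CFSE = 2(−0.6) + 1(+0.4) = -0.8Δₜ = -0.8 × (4/9) × 127 = -45 kJ/mol.
OSPE = CFSE(oct) − CFSE(tet) = -152 − (-45) = -107 kJ/mol.

-107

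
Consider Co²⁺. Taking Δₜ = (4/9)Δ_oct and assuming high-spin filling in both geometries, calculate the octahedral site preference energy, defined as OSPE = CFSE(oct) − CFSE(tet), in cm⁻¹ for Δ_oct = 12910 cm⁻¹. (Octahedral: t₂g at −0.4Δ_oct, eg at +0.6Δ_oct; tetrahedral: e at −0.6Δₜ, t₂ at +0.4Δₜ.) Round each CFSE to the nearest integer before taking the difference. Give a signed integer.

-3443

Group 9 minus oxidation state +2 gives a d⁷ configuration for Co²⁺.
Octahedral high-spin t2g^5 e_g^2: CFSE = -0.8 × 12910 = -10328 cm⁻¹.
Tetrahedral: e^4 t2^3, CFSE = 4(−0.6) + 3(+0.4) = -1.2Δₜ = -1.2 × (4/9) × 12910 = -6885 cm⁻¹.
OSPE = CFSE(oct) − CFSE(tet) = -10328 − (-6885) = -3443 cm⁻¹.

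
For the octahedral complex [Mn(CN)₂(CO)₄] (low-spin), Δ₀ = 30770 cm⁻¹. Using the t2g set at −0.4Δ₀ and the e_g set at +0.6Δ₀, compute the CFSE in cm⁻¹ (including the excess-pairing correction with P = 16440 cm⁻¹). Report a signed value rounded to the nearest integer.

Ligand charges: 2×(-1) from CN⁻ and 4×(+0) from CO sum to -2; with overall charge +0, Mn is +2.
Group 7 minus oxidation state +2 gives a d⁵ configuration for Mn²⁺.
Configuration: t2g^5 e_g^0.
Orbital CFSE = 5(-0.4) + 0(0.6) = -2.0Δ₀ = -2.0 × 30770 = -61540 cm⁻¹.
Pairing penalty: 2 pairs vs 0 in the high-spin reference → 2 extra × P = 32880 cm⁻¹.
Net CFSE = -61540 + 32880 = -28660 cm⁻¹.

-28660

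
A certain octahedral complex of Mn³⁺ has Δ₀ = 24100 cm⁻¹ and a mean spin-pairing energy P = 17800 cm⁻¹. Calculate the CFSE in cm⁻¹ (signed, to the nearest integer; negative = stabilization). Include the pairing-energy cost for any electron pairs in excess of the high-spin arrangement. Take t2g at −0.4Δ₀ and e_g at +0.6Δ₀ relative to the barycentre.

-20760

Mn is in group 7, so Mn³⁺ is d⁴ (7 − 3 = 4).
Δ₀ > P, so pairing is preferred: the ground state is low-spin.
That gives t2g^4 e_g^0.
Orbital CFSE = -1.6Δ₀ = -1.6 × 24100 = -38560 cm⁻¹.
Excess pairs vs high-spin: 1 − 0 = 1; pairing cost = +17800 cm⁻¹.
Net CFSE = -38560 + 17800 = -20760 cm⁻¹.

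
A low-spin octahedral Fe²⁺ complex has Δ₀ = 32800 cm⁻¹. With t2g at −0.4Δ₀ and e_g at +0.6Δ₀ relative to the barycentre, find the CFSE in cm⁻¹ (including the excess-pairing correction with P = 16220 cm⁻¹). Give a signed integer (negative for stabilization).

-46280

Fe²⁺: group 8, so d-count = 8 − 2 = 6.
The d⁶ electrons fill as t2g^6 e_g^0.
Orbital CFSE = 6(-0.4) + 0(0.6) = -2.4Δ₀ = -2.4 × 32800 = -78720 cm⁻¹.
Relative to high-spin t2g^4 e_g^2 (1 paired), the low-spin configuration has 2 additional pairs, contributing +2 × 16220 = +32440 cm⁻¹.
Overall CFSE = -78720 + 32440 = -46280 cm⁻¹.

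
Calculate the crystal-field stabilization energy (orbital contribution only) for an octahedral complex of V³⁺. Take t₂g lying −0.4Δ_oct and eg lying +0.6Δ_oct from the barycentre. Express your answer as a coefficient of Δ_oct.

-0.8 Δ_oct

V³⁺: group 5, so d-count = 5 − 3 = 2.
For octahedral d² the high- and low-spin configurations coincide.
Configuration: t₂g² eg⁰.
CFSE = 2(-0.4Δ_oct) + 0(0.6Δ_oct) = -0.8Δ_oct + 0.0Δ_oct = -0.8Δ_oct.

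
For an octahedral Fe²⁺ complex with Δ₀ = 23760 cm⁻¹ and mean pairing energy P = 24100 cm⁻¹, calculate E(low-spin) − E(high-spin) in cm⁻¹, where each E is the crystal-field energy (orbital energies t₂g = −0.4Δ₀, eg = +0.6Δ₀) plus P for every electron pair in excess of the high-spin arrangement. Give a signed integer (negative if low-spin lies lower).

680

Fe is in group 8, so Fe²⁺ is d⁶ (8 − 2 = 6).
High-spin d⁶ fills as t₂g⁴ eg² with CFSE 4(−0.4) + 2(+0.6) = -0.4Δ₀ = -9504 cm⁻¹.
Low-spin t₂g⁶ eg⁰ gives -2.4Δ₀ = -57024 cm⁻¹, but forming 2 extra pairs costs 2P = 48200 cm⁻¹, so E(LS) = -57024 + 48200 = -8824 cm⁻¹.
E(LS) − E(HS) = -8824 − (-9504) = 680 cm⁻¹.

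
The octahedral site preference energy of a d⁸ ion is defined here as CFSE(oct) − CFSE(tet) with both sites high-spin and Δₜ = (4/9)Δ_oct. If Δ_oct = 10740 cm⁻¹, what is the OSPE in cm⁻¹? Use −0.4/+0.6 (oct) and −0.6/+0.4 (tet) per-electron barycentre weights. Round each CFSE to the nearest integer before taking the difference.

-9069

Octahedral high-spin t2g^6 e_g^2: CFSE = -1.2 × 10740 = -12888 cm⁻¹.
In a tetrahedral site the filling is e^4 t2^4: CFSE(tet) = -0.8Δₜ = -0.8 × (4/9)(10740) = -3819 cm⁻¹.
Subtracting, OSPE = -12888 − (-3819) = -9069 cm⁻¹.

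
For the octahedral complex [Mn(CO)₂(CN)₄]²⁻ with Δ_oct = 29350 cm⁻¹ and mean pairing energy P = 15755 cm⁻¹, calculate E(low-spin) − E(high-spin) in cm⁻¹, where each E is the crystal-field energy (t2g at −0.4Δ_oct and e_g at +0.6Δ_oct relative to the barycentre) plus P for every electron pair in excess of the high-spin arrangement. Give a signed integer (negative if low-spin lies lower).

Ligand charges: 2×(+0) from CO and 4×(-1) from CN⁻ sum to -4; with overall charge -2, Mn is +2.
Mn is in group 7, so Mn²⁺ is d⁵ (7 − 2 = 5).
High-spin: t2g^3 e_g^2, CFSE = 0.0Δ_oct = 0 cm⁻¹.
Low-spin: t2g^5 e_g^0, orbital CFSE = -2.0Δ_oct = -58700 cm⁻¹; plus 2 excess pairs × P = +31510 cm⁻¹; total -27190 cm⁻¹.
Thus E(LS) − E(HS) = -27190 cm⁻¹.

-27190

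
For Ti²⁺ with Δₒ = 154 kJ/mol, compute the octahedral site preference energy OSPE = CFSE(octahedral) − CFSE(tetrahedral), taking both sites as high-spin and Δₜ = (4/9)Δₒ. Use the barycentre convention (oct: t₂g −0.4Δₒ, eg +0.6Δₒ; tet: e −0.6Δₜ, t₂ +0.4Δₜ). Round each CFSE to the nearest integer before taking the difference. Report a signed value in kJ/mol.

-41

Ti sits in group 4; removing 2 electrons leaves Ti²⁺ with 4 − 2 = 2 d electrons.
Octahedral high-spin t₂g² eg⁰: CFSE = -0.8 × 154 = -123 kJ/mol.
Tetrahedral e² t₂⁰ gives -1.2Δₜ = -1.2 × (4/9) × 154 = -82 kJ/mol.
OSPE = -123 − (-82) = -41 kJ/mol.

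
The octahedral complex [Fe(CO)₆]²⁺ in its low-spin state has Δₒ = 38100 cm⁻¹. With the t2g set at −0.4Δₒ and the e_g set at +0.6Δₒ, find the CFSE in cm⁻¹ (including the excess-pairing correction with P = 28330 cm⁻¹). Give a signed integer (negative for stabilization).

CO is neutral, so the +2 overall charge sits on Fe: oxidation state +2.
Fe²⁺: group 8, so d-count = 8 − 2 = 6.
Electron filling gives t2g^6 e_g^0.
The orbital stabilization is -2.4Δₒ = -2.4 × 38100 = -91440 cm⁻¹.
Relative to high-spin t2g^4 e_g^2 (1 paired), the low-spin configuration has 2 additional pairs, contributing +2 × 28330 = +56660 cm⁻¹.
Net CFSE = -91440 + 56660 = -34780 cm⁻¹.

-34780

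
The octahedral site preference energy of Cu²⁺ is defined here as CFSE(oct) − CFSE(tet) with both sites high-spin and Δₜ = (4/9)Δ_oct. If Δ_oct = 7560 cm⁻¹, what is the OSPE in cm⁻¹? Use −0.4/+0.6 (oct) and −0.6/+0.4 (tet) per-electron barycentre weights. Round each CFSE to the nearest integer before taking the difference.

Cu is in group 11, so Cu²⁺ is d⁹ (11 − 2 = 9).
In an octahedral site d⁹ (HS) is t₂g⁶ eg³, giving CFSE(oct) = -0.6Δ_oct = -4536 cm⁻¹.
In a tetrahedral site the filling is e⁴ t₂⁵: CFSE(tet) = -0.4Δₜ = -0.4 × (4/9)(7560) = -1344 cm⁻¹.
OSPE = CFSE(oct) − CFSE(tet) = -4536 − (-1344) = -3192 cm⁻¹.

-3192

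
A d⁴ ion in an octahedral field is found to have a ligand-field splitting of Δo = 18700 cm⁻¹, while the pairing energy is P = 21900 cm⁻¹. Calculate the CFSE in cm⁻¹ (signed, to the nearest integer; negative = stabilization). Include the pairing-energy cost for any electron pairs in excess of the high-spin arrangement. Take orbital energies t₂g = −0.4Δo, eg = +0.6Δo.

Δo < P, so pairing is avoided: the ground state is high-spin.
Configuration: t₂g³ eg¹.
Orbital CFSE = -0.6Δo = -0.6 × 18700 = -11220 cm⁻¹.
High-spin has no excess pairs, so no pairing correction applies.

-11220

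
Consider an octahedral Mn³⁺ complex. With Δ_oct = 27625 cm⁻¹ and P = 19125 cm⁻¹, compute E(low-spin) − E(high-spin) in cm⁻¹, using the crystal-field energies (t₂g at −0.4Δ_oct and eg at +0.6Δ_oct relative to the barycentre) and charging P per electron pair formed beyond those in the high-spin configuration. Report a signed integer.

-8500

Mn sits in group 7; removing 3 electrons leaves Mn³⁺ with 7 − 3 = 4 d electrons.
High-spin d⁴ fills as t₂g³ eg¹ with CFSE 3(−0.4) + 1(+0.6) = -0.6Δ_oct = -16575 cm⁻¹.
Low-spin: t₂g⁴ eg⁰, orbital CFSE = -1.6Δ_oct = -44200 cm⁻¹; plus 1 excess pair × P = +19125 cm⁻¹; total -25075 cm⁻¹.
E(LS) − E(HS) = -25075 − (-16575) = -8500 cm⁻¹.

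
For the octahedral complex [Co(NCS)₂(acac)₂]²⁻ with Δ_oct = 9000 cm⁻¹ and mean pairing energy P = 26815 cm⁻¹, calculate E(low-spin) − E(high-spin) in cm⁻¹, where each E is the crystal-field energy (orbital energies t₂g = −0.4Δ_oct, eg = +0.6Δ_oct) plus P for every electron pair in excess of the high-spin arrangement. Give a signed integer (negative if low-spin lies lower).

17815

Ligand charges: 2×(-1) from NCS⁻ and 2×(-1) from acac⁻ sum to -4; with overall charge -2, Co is +2.
Co sits in group 9; removing 2 electrons leaves Co²⁺ with 9 − 2 = 7 d electrons.
In the high-spin limit (t₂g⁵ eg²) the orbital term is -0.8Δ_oct = -7200 cm⁻¹, with no excess pairing.
Low-spin: t₂g⁶ eg¹, orbital CFSE = -1.8Δ_oct = -16200 cm⁻¹; plus 1 excess pair × P = +26815 cm⁻¹; total 10615 cm⁻¹.
Thus E(LS) − E(HS) = 17815 cm⁻¹.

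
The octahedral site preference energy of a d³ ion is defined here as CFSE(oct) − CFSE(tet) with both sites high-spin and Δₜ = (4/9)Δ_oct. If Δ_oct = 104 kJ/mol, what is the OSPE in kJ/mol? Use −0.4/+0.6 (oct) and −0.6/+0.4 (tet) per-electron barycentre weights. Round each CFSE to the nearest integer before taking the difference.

-88

Octahedral (high-spin): t2g^3 e_g^0, CFSE = 3(−0.4) + 0(+0.6) = -1.2Δ_oct = -1.2 × 104 = -125 kJ/mol.
Tetrahedral: e^2 t2^1, CFSE = 2(−0.6) + 1(+0.4) = -0.8Δₜ = -0.8 × (4/9) × 104 = -37 kJ/mol.
OSPE = CFSE(oct) − CFSE(tet) = -125 − (-37) = -88 kJ/mol.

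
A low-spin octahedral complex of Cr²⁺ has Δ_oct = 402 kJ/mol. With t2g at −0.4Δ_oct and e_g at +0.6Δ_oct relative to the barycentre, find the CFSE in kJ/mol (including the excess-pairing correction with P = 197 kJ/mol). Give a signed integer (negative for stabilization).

-446

Group 6 minus oxidation state +2 gives a d⁴ configuration for Cr²⁺.
Configuration: t2g^4 e_g^0.
CFSE(orbital) = 4×(-0.4Δ_oct) + 0×(0.6Δ_oct) = -1.6Δ_oct; with Δ_oct = 402 kJ/mol that is -643 kJ/mol.
Relative to high-spin t2g^3 e_g^1 (0 paired), the low-spin configuration has 1 additional pair, contributing +1 × 197 = +197 kJ/mol.
Overall CFSE = -643 + 197 = -446 kJ/mol.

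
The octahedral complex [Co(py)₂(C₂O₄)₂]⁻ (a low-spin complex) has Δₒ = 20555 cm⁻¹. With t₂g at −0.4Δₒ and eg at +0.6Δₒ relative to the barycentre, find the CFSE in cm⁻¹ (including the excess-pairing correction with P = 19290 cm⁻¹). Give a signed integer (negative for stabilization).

Ligand charges: 2×(+0) from py and 2×(-2) from C₂O₄²⁻ sum to -4; with overall charge -1, Co is +3.
Group 9 minus oxidation state +3 gives a d⁶ configuration for Co³⁺.
Electron filling gives t₂g⁶ eg⁰.
The orbital stabilization is -2.4Δₒ = -2.4 × 20555 = -49332 cm⁻¹.
Relative to high-spin t₂g⁴ eg² (1 paired), the low-spin configuration has 2 additional pairs, contributing +2 × 19290 = +38580 cm⁻¹.
Net CFSE = -49332 + 38580 = -10752 cm⁻¹.

-10752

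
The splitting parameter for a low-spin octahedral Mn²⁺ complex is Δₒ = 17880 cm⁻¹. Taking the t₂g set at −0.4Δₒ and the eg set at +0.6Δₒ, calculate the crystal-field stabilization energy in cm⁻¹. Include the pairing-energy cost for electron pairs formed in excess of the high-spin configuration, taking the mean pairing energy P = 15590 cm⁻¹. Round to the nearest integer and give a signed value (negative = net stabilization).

-4580

Mn sits in group 7; removing 2 electrons leaves Mn²⁺ with 7 − 2 = 5 d electrons.
The d⁵ electrons fill as t₂g⁵ eg⁰.
Orbital CFSE = 5(-0.4) + 0(0.6) = -2.0Δₒ = -2.0 × 17880 = -35760 cm⁻¹.
Pairing penalty: 2 pairs vs 0 in the high-spin reference → 2 extra × P = 31180 cm⁻¹.
Overall CFSE = -35760 + 31180 = -4580 cm⁻¹.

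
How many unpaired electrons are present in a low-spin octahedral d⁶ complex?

Configuration: t₂g⁶ eg⁰, giving 0 unpaired electrons.

0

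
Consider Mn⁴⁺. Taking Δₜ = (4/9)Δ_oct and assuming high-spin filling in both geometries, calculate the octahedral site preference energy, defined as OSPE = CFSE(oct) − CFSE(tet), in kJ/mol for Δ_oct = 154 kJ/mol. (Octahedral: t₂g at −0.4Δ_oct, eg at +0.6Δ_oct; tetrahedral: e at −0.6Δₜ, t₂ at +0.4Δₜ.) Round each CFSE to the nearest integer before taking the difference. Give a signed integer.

Mn⁴⁺: group 7, so d-count = 7 − 4 = 3.
In an octahedral site d³ (HS) is t₂g³ eg⁰, giving CFSE(oct) = -1.2Δ_oct = -185 kJ/mol.
Tetrahedral e² t₂¹ gives -0.8Δₜ = -0.8 × (4/9) × 154 = -55 kJ/mol.
Subtracting, OSPE = -185 − (-55) = -130 kJ/mol.

-130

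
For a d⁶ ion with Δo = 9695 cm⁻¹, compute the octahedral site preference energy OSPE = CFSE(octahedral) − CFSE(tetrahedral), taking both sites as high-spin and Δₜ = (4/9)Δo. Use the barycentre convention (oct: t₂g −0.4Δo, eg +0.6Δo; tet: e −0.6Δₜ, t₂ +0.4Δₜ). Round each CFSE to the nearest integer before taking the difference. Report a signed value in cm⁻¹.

In an octahedral site d⁶ (HS) is t2g^4 e_g^2, giving CFSE(oct) = -0.4Δo = -3878 cm⁻¹.
Tetrahedral e^3 t2^3 gives -0.6Δₜ = -0.6 × (4/9) × 9695 = -2585 cm⁻¹.
OSPE = CFSE(oct) − CFSE(tet) = -3878 − (-2585) = -1293 cm⁻¹.

-1293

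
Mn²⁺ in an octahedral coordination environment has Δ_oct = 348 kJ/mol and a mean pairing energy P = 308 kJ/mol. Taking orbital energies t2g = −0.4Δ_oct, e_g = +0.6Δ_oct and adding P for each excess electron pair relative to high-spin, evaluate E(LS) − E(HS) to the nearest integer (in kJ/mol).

Group 7 minus oxidation state +2 gives a d⁵ configuration for Mn²⁺.
High-spin d⁵ fills as t2g^3 e_g^2 with CFSE 3(−0.4) + 2(+0.6) = 0.0Δ_oct = 0 kJ/mol.
For low-spin the configuration is t2g^5 e_g^0: orbital energy -2.0 × 348 = -696 kJ/mol, and 2 additional pairs relative to high-spin add 616 kJ/mol, giving -80 kJ/mol.
E(LS) − E(HS) = -80 − (0) = -80 kJ/mol.

-80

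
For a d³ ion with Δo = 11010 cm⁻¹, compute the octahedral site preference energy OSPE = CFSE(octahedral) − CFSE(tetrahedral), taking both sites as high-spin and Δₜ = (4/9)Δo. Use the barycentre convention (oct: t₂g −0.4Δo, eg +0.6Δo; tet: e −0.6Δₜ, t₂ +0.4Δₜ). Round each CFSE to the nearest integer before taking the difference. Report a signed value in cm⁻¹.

Octahedral high-spin t₂g³ eg⁰: CFSE = -1.2 × 11010 = -13212 cm⁻¹.
Tetrahedral: e² t₂¹, CFSE = 2(−0.6) + 1(+0.4) = -0.8Δₜ = -0.8 × (4/9) × 11010 = -3915 cm⁻¹.
OSPE = -13212 − (-3915) = -9297 cm⁻¹.

-9297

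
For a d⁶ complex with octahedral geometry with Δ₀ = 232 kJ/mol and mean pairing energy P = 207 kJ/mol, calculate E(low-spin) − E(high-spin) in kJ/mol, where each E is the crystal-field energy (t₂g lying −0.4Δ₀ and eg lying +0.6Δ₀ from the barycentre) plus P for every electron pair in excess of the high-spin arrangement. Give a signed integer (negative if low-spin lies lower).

-50

In the high-spin limit (t₂g⁴ eg²) the orbital term is -0.4Δ₀ = -93 kJ/mol, with no excess pairing.
For low-spin the configuration is t₂g⁶ eg⁰: orbital energy -2.4 × 232 = -557 kJ/mol, and 2 additional pairs relative to high-spin add 414 kJ/mol, giving -143 kJ/mol.
E(LS) − E(HS) = -143 − (-93) = -50 kJ/mol.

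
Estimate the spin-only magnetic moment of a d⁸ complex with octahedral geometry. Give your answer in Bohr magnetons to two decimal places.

Configuration: t2g^6 e_g^2 → 2 unpaired electrons.
μ(spin-only) = √[2(2+2)] = √8 ≈ 2.83 Bohr magnetons.

2.83 Bohr magnetons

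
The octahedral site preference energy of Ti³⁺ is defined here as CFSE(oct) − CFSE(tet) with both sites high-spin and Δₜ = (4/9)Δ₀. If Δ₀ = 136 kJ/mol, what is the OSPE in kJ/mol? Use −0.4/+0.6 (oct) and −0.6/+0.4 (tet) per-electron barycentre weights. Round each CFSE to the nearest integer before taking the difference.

-18

Ti³⁺: group 4, so d-count = 4 − 3 = 1.
Octahedral (high-spin): t₂g¹ eg⁰, CFSE = 1(−0.4) + 0(+0.6) = -0.4Δ₀ = -0.4 × 136 = -54 kJ/mol.
Tetrahedral: e¹ t₂⁰, CFSE = 1(−0.6) + 0(+0.4) = -0.6Δₜ = -0.6 × (4/9) × 136 = -36 kJ/mol.
OSPE = CFSE(oct) − CFSE(tet) = -54 − (-36) = -18 kJ/mol.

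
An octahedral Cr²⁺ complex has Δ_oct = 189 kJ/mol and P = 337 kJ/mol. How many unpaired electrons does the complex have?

4

Cr²⁺: group 6, so d-count = 6 − 2 = 4.
Here Δ_oct < P (189 < 337), so the high-spin state is favoured.
Filling d⁴ accordingly: t2g^3 e_g^1.
Unpaired electrons: 4.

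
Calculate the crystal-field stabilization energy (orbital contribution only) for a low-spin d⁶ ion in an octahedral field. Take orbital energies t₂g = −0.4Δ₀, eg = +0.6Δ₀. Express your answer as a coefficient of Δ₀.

-2.4 Δ₀

Configuration: t₂g⁶ eg⁰.
CFSE = 6(-0.4Δ₀) + 0(0.6Δ₀) = -2.4Δ₀ + 0.0Δ₀ = -2.4Δ₀.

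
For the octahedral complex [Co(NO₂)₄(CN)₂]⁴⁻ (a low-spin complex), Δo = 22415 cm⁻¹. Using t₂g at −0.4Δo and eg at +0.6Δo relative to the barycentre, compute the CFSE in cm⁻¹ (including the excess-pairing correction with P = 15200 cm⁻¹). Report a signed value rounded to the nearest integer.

-25147

Ligand charges: 4×(-1) from NO₂⁻ and 2×(-1) from CN⁻ sum to -6; with overall charge -4, Co is +2.
Co is in group 9, so Co²⁺ is d⁷ (9 − 2 = 7).
Electron filling gives t₂g⁶ eg¹.
The orbital stabilization is -1.8Δo = -1.8 × 22415 = -40347 cm⁻¹.
Relative to high-spin t₂g⁵ eg² (2 paired), the low-spin configuration has 1 additional pair, contributing +1 × 15200 = +15200 cm⁻¹.
Combining: -40347 + 15200 = -25147 cm⁻¹.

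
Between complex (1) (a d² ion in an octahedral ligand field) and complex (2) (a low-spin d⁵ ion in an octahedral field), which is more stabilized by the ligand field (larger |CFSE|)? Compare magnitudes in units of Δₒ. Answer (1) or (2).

(2)

(1): For octahedral d² the high- and low-spin configurations coincide; t2g^2 e_g^0, CFSE = -0.8Δₒ.
(2): t₂g⁵ eg⁰, CFSE = -2.0Δₒ.
So (2) has the larger |CFSE|.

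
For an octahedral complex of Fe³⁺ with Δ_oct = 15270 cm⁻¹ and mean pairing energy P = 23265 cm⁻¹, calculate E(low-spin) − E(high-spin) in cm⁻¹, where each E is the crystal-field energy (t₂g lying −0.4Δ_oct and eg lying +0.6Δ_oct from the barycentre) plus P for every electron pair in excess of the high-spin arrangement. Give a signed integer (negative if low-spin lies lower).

Fe is in group 8, so Fe³⁺ is d⁵ (8 − 3 = 5).
High-spin d⁵ fills as t₂g³ eg² with CFSE 3(−0.4) + 2(+0.6) = 0.0Δ_oct = 0 cm⁻¹.
Low-spin: t₂g⁵ eg⁰, orbital CFSE = -2.0Δ_oct = -30540 cm⁻¹; plus 2 excess pairs × P = +46530 cm⁻¹; total 15990 cm⁻¹.
The difference is 15990 − (0) = 15990 cm⁻¹, so high-spin lies lower.

15990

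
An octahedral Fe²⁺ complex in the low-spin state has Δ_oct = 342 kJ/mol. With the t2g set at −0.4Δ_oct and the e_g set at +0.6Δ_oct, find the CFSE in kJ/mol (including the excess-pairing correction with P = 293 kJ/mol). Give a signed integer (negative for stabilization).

Fe²⁺: group 8, so d-count = 8 − 2 = 6.
Configuration: t2g^6 e_g^0.
The orbital stabilization is -2.4Δ_oct = -2.4 × 342 = -821 kJ/mol.
Pairing penalty: 3 pairs vs 1 in the high-spin reference → 2 extra × P = 586 kJ/mol.
Overall CFSE = -821 + 586 = -235 kJ/mol.

-235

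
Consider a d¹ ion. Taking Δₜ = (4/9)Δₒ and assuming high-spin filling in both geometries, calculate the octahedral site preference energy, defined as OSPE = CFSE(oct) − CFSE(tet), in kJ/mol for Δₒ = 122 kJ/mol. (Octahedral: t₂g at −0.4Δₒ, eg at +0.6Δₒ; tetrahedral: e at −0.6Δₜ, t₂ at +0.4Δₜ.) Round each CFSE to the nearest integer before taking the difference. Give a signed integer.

In an octahedral site d¹ (HS) is t2g^1 e_g^0, giving CFSE(oct) = -0.4Δₒ = -49 kJ/mol.
Tetrahedral e^1 t2^0 gives -0.6Δₜ = -0.6 × (4/9) × 122 = -33 kJ/mol.
Subtracting, OSPE = -49 − (-33) = -16 kJ/mol.

-16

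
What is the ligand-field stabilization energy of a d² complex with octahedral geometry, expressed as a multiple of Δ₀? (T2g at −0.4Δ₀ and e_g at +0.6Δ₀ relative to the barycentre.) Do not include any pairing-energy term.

-0.8 Δ₀

Configuration: t2g^2 e_g^0.
CFSE = 2(-0.4Δ₀) + 0(0.6Δ₀) = -0.8Δ₀ + 0.0Δ₀ = -0.8Δ₀.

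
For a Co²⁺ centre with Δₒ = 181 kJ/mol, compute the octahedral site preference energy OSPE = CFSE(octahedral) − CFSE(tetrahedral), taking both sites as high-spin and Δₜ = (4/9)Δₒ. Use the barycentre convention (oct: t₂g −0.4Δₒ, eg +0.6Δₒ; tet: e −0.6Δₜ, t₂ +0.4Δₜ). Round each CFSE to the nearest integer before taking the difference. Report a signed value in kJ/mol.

-48

Co sits in group 9; removing 2 electrons leaves Co²⁺ with 9 − 2 = 7 d electrons.
Octahedral (high-spin): t₂g⁵ eg², CFSE = 5(−0.4) + 2(+0.6) = -0.8Δₒ = -0.8 × 181 = -145 kJ/mol.
In a tetrahedral site the filling is e⁴ t₂³: CFSE(tet) = -1.2Δₜ = -1.2 × (4/9)(181) = -97 kJ/mol.
OSPE = -145 − (-97) = -48 kJ/mol.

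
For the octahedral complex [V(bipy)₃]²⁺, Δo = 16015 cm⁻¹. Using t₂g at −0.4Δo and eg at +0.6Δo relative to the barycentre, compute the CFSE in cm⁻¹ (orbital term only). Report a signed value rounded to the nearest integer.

bipy is neutral, so the +2 overall charge sits on V: oxidation state +2.
V²⁺: group 5, so d-count = 5 − 2 = 3.
For octahedral d³ the high- and low-spin configurations coincide.
Configuration: t₂g³ eg⁰.
CFSE(orbital) = 3×(-0.4Δo) + 0×(0.6Δo) = -1.2Δo; with Δo = 16015 cm⁻¹ that is -19218 cm⁻¹.

-19218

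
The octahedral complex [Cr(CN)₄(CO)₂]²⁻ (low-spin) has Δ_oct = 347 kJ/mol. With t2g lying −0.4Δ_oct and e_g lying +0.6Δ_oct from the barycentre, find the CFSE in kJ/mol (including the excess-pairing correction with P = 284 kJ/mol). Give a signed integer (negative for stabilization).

-271

Ligand charges: 4×(-1) from CN⁻ and 2×(+0) from CO sum to -4; with overall charge -2, Cr is +2.
Cr sits in group 6; removing 2 electrons leaves Cr²⁺ with 6 − 2 = 4 d electrons.
The d⁴ electrons fill as t2g^4 e_g^0.
The orbital stabilization is -1.6Δ_oct = -1.6 × 347 = -555 kJ/mol.
Relative to high-spin t2g^3 e_g^1 (0 paired), the low-spin configuration has 1 additional pair, contributing +1 × 284 = +284 kJ/mol.
Overall CFSE = -555 + 284 = -271 kJ/mol.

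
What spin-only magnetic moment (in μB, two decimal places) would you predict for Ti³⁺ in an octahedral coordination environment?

1.73 μB

Group 4 minus oxidation state +3 gives a d¹ configuration for Ti³⁺.
For octahedral d¹ the high- and low-spin configurations coincide.
Configuration: t₂g¹ eg⁰ → 1 unpaired electron.
μ(spin-only) = √[1(1+2)] = √3 ≈ 1.73 μB.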